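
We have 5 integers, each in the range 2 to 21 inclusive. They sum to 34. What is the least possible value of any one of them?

2

Minimizing one value means maximizing the remaining 4.
The other 4 can take up 4 × 21 = 84 ≥ 34 − 2, so one integer can sit at its floor of 2.
Achievable: one at 2 and the other 4 totalling 32, which fits since 4 × 2 ≤ 32 ≤ 4 × 21.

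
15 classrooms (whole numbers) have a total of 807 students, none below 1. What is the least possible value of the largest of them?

If every one of the 15 were at most 53, the total would be at most 15 × 53 = 795 < 807.
Taking 3 copies of 53 and 12 copies of 54 gives exactly 807, so 54 is attained.

54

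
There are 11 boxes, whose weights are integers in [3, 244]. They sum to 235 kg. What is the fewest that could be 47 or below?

If only k of them are at most 47, the other 11 − k are at least 48, so the total is at least (11 − k)·48 + k·3.
This is ≤ 235, so (11 − k)·48 + 3k ≤ 235, which gives k ≥ 7.
Exactly 7 works: 7 values at 3 and 4 at 48 total 213; raise one of the low values by 22 (still ≤ 47) to hit 235.

7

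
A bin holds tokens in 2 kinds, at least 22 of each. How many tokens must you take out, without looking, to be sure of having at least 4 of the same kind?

7

You could draw 3 of every kind without reaching 4 of any — 6 in all.
One more forces 4 of some kind, so 6 + 1 = 7.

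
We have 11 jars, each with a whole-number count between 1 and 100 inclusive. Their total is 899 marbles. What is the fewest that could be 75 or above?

4

Each value short of 75 is at most 74, costing at least 100 − 74 = 26 against the maximum total of 1100.
We can afford to lose at most 1100 − 899 = 201, so at most ⌊201/26⌋ = 7 fall short, and at least 4 are ≥ 75.
Exactly 4 works: 4 values at 100 and 7 at 74 total 918; lower one of the high values by 19 (still ≥ 75) to hit 899.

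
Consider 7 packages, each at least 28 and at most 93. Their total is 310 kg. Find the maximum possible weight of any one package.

Maximizing one value means minimizing the remaining 6.
The other 6 contribute at least 6 × 28 = 168, leaving at most 310 − 168 = 142.
But each package is capped at 93, so the maximum is 93.
Achievable: one at 93 and the other 6 totalling 217, which fits since 6 × 28 ≤ 217 ≤ 6 × 93.

93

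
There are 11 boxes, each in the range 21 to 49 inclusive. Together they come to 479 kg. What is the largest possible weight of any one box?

To make one box as large as possible, make the other 10 as small as possible.
The other 10 contribute at least 10 × 21 = 210, leaving at most 479 − 210 = 269.
But each box is capped at 49, so the maximum is 49.
Achievable: one at 49 and the other 10 totalling 430, which fits since 10 × 21 ≤ 430 ≤ 10 × 49.

49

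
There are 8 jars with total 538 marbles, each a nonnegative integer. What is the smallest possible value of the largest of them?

The average is 538/8 > 67, so not all 8 can be 67 or less; the largest is ≥ 68.
Taking 6 copies of 67 and 2 copies of 68 gives exactly 538, so 68 is attained.

68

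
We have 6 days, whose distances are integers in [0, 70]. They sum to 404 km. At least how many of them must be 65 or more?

4

Each value short of 65 is at most 64, costing at least 70 − 64 = 6 against the maximum total of 420.
We can afford to lose at most 420 − 404 = 16, so at most ⌊16/6⌋ = 2 fall short, and at least 4 are ≥ 65.
Exactly 4 works: 4 values at 70 and 2 at 64 total 408; lower one of the high values by 4 (still ≥ 65) to hit 404.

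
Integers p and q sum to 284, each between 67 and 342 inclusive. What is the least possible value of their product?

14539

For a fixed sum, pq is smallest when p and q are as far apart as possible.
The extreme feasible split is p = 67, q = 217, giving pq = 14539.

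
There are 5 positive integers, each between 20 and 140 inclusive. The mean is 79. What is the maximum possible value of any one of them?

To make one integer as large as possible, make the other 4 as small as possible.
The total is 5 × 79 = 395.
The other 4 contribute at least 4 × 20 = 80, leaving at most 395 − 80 = 315.
But each integer is capped at 140, so the maximum is 140.
Achievable: one at 140 and the other 4 totalling 255, which fits since 4 × 20 ≤ 255 ≤ 4 × 140.

140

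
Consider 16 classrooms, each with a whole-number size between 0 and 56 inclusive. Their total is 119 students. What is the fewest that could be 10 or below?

6

Let j be the number exceeding 10. Then the total is ≥ 11·j + 0·(16 − j) = 0 + 11j.
So 11j ≤ 119 and j ≤ 10; hence at least 16 − 10 = 6 are ≤ 10.
Exactly 6 works: 6 values at 0 and 10 at 11 total 110; raise one of the low values by 9 (still ≤ 10) to hit 119.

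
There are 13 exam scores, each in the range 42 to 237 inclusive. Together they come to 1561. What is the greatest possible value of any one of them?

Maximizing one value means minimizing the remaining 12.
The other 12 contribute at least 12 × 42 = 504, leaving at most 1561 − 504 = 1057.
But each score is capped at 237, so the maximum is 237.
Achievable: one at 237 and the other 12 totalling 1324, which fits since 12 × 42 ≤ 1324 ≤ 12 × 237.

237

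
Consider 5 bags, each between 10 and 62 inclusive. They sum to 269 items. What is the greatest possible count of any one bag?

62

To make one bag as large as possible, make the other 4 as small as possible.
The other 4 contribute at least 4 × 10 = 40, leaving at most 269 − 40 = 229.
But each bag is capped at 62, so the maximum is 62.
Achievable: one at 62 and the other 4 totalling 207, which fits since 4 × 10 ≤ 207 ≤ 4 × 62.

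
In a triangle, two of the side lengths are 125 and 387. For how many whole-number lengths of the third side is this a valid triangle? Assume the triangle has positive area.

249

The triangle inequality gives |125 − 387| < c < 125 + 387, i.e. 262 < c < 512.
So c can be any integer from 263 to 511: 249 values.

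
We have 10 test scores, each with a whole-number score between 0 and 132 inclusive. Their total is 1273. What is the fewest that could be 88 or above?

9

Each value short of 88 is at most 87, costing at least 132 − 87 = 45 against the maximum total of 1320.
We can afford to lose at most 1320 − 1273 = 47, so at most ⌊47/45⌋ = 1 fall short, and at least 9 are ≥ 88.
Exactly 9 works: 9 values at 132 and 1 at 87 total 1275; lower one of the high values by 2 (still ≥ 88) to hit 1273.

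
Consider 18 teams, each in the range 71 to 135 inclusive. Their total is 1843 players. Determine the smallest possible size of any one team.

71

To make one team as small as possible, make the other 17 as large as possible.
The other 17 can take up 17 × 135 = 2295 ≥ 1843 − 71, so one team can sit at its floor of 71.
Achievable: one at 71 and the other 17 totalling 1772, which fits since 17 × 71 ≤ 1772 ≤ 17 × 135.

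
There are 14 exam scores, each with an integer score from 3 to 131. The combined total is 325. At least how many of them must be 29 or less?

If only k of them are at most 29, the other 14 − k are at least 30, so the total is at least (14 − k)·30 + k·3.
This is ≤ 325, so (14 − k)·30 + 3k ≤ 325, which gives k ≥ 4.
Exactly 4 works: 4 values at 3 and 10 at 30 total 312; raise one of the low values by 13 (still ≤ 29) to hit 325.

4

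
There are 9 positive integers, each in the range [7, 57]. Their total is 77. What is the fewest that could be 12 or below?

Each value above 12 is at least 13, contributing at least 13 − 7 = 6 above the floor 7.
The sum exceeds the floor total 63 by 14, so at most ⌊14/6⌋ = 2 exceed 12, and at least 7 are ≤ 12.
Exactly 7 works: 7 values at 7 and 2 at 13 total 75; raise one of the low values by 2 (still ≤ 12) to hit 77.

7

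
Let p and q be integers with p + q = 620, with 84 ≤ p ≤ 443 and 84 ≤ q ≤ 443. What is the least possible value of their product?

Since p + q is fixed, pushing one of them to its bound minimizes the product.
The extreme feasible split is p = 177, q = 443, giving pq = 78411.

78411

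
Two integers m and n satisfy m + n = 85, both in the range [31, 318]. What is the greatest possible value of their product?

With m + n fixed, mn peaks when the two are closest together.
Taking m = 42 and n = 43 (both in [31, 318]) gives mn = 1806.

1806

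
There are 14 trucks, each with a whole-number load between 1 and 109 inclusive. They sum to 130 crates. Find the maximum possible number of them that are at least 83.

Suppose k of them are at least 83. Those contribute at least 83 each and the other 14 − k at least 1 each.
So the total is at least 83k + 1(14 − k) = 14 + 82k. This must be ≤ 130, giving k ≤ 1.
k = 1 is achieved by 1 value at 83 and 13 at 1, total 96; add 34 to one value (staying below 83) to reach 130.

1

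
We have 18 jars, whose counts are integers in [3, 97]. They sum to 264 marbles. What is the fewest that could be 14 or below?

1

Let j be the number exceeding 14. Then the total is ≥ 15·j + 3·(18 − j) = 54 + 12j.
So 12j ≤ 210 and j ≤ 17; hence at least 18 − 17 = 1 are ≤ 14.
Exactly 1 works: 1 value at 3 and 17 at 15 total 258; raise one of the low values by 6 (still ≤ 14) to hit 264.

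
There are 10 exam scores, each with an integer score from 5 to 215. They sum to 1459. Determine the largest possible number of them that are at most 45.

Each value at 45 or below falls at least 215 − 45 = 170 short of the ceiling 215.
The ceiling total is 10 × 215 = 2150, and we need 1459, so at most ⌊(2150 − 1459)/170⌋ = 4 can be that low.
k = 4 is achieved by 4 values at 45 and 6 at 215, total 1470; lower one of the 215's by 11 (still > 45) to reach 1459.

4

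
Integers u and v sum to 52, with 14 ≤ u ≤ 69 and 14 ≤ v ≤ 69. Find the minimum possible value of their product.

532

For a fixed sum, uv is smallest when u and v are as far apart as possible.
The extreme feasible split is u = 14, v = 38, giving uv = 532.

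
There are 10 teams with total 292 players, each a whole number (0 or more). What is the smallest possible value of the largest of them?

30

Some value must be at least ⌈292/10⌉ = 30, since 10 × 29 = 290 < 292.
Achievable: 2 of them at 30 and 8 at 29 total 292.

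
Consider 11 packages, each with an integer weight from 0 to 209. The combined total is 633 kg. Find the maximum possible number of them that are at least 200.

With k values at 200 or above and the rest at least 0, the sum is at least 0 + 200k.
Since the sum is 633, we need 200k ≤ 633, i.e. k ≤ 3.
k = 3 is achieved by 3 values at 200 and 8 at 0, total 600; add 33 to one value (staying below 200) to reach 633.

3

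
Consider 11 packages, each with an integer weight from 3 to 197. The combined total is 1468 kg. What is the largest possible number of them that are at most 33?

Suppose k of them are at most 33. Those contribute at most 33 each and the rest at most 197 each.
So the total is at most 33k + 197(11 − k) = 2167 − 164k. This must still be ≥ 1468, so k ≤ 4.
k = 4 is achieved by 4 values at 33 and 7 at 197, total 1511; lower one of the 197's by 43 (still > 33) to reach 1468.

4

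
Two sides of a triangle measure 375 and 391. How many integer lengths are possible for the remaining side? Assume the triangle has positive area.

The triangle inequality gives |375 − 391| < c < 375 + 391, i.e. 16 < c < 766.
So c can be any integer from 17 to 765: 749 values.

749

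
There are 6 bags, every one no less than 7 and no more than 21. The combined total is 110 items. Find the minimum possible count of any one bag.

7

To make one bag as small as possible, make the other 5 as large as possible.
The other 5 can take up 5 × 21 = 105 ≥ 110 − 7, so one bag can sit at its floor of 7.
Achievable: one at 7 and the other 5 totalling 103, which fits since 5 × 7 ≤ 103 ≤ 5 × 21.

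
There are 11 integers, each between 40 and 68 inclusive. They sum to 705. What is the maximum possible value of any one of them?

68

To make one integer as large as possible, make the other 10 as small as possible.
The other 10 contribute at least 10 × 40 = 400, leaving at most 705 − 400 = 305.
But each integer is capped at 68, so the maximum is 68.
Achievable: one at 68 and the other 10 totalling 637, which fits since 10 × 40 ≤ 637 ≤ 10 × 68.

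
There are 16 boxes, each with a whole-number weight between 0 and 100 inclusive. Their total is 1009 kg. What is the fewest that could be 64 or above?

Suppose at most 16 − j of them reach 64; then j values are ≤ 63 and the rest ≤ 100.
The total is then ≤ 63·j + 100·(16 − j) = 1600 − 37j. For this to be ≥ 1009 we need j ≤ 15, so at least 16 − 15 = 1 must reach 64.
Exactly 1 works: 1 value at 100 and 15 at 63 total 1045; lower one of the high values by 36 (still ≥ 64) to hit 1009.

1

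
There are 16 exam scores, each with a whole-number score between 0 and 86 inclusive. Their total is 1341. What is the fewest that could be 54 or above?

Each value short of 54 is at most 53, costing at least 86 − 53 = 33 against the maximum total of 1376.
We can afford to lose at most 1376 − 1341 = 35, so at most ⌊35/33⌋ = 1 fall short, and at least 15 are ≥ 54.
Exactly 15 works: 15 values at 86 and 1 at 53 total 1343; lower one of the high values by 2 (still ≥ 54) to hit 1341.

15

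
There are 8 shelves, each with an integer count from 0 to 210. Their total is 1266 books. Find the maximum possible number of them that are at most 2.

1

Each value at 2 or below falls at least 210 − 2 = 208 short of the ceiling 210.
The ceiling total is 8 × 210 = 1680, and we need 1266, so at most ⌊(1680 − 1266)/208⌋ = 1 can be that low.
k = 1 is achieved by 1 value at 2 and 7 at 210, total 1472; lower one of the 210's by 206 (still > 2) to reach 1266.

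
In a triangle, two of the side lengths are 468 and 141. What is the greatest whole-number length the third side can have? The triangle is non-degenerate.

The third side must be less than 468 + 141 = 609.
The largest integer below 609 is 608.

608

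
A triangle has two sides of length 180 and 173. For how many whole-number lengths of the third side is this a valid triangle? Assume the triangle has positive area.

The triangle inequality gives |180 − 173| < c < 180 + 173, i.e. 7 < c < 353.
So c can be any integer from 8 to 352: 345 values.

345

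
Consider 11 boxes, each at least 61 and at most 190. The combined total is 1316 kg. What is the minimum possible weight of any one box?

61

To make one box as small as possible, make the other 10 as large as possible.
The other 10 can take up 10 × 190 = 1900 ≥ 1316 − 61, so one box can sit at its floor of 61.
Achievable: one at 61 and the other 10 totalling 1255, which fits since 10 × 61 ≤ 1255 ≤ 10 × 190.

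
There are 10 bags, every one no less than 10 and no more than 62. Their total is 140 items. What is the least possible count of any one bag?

10

To make one bag as small as possible, make the other 9 as large as possible.
The other 9 can take up 9 × 62 = 558 ≥ 140 − 10, so one bag can sit at its floor of 10.
Achievable: one at 10 and the other 9 totalling 130, which fits since 9 × 10 ≤ 130 ≤ 9 × 62.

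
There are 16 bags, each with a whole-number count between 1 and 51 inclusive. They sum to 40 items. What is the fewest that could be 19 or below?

Each value above 19 is at least 20, contributing at least 20 − 1 = 19 above the floor 1.
The sum exceeds the floor total 16 by 24, so at most ⌊24/19⌋ = 1 exceed 19, and at least 15 are ≤ 19.
Exactly 15 works: 15 values at 1 and 1 at 20 total 35; raise one of the low values by 5 (still ≤ 19) to hit 40.

15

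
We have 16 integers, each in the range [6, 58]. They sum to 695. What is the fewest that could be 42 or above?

3

Each value short of 42 is at most 41, costing at least 58 − 41 = 17 against the maximum total of 928.
We can afford to lose at most 928 − 695 = 233, so at most ⌊233/17⌋ = 13 fall short, and at least 3 are ≥ 42.
Exactly 3 works: 3 values at 58 and 13 at 41 total 707; lower one of the high values by 12 (still ≥ 42) to hit 695.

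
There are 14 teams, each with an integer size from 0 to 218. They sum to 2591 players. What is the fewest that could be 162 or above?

Suppose at most 14 − j of them reach 162; then j values are ≤ 161 and the rest ≤ 218.
The total is then ≤ 161·j + 218·(14 − j) = 3052 − 57j. For this to be ≥ 2591 we need j ≤ 8, so at least 14 − 8 = 6 must reach 162.
Exactly 6 works: 6 values at 218 and 8 at 161 total 2596; lower one of the high values by 5 (still ≥ 162) to hit 2591.

6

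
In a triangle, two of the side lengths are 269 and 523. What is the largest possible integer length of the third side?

791

The third side must be less than 269 + 523 = 792.
The largest integer below 792 is 791.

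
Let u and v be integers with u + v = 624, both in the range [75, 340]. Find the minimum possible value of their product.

Since u + v is fixed, pushing one of them to its bound minimizes the product.
At the endpoint u = 284, v = 624 − 284 = 340, so uv = 284 × 340 = 96560.

96560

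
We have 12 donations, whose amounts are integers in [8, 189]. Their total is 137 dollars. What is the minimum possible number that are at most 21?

10

If only k of them are at most 21, the other 12 − k are at least 22, so the total is at least (12 − k)·22 + k·8.
This is ≤ 137, so (12 − k)·22 + 8k ≤ 137, which gives k ≥ 10.
Exactly 10 works: 10 values at 8 and 2 at 22 total 124; raise one of the low values by 13 (still ≤ 21) to hit 137.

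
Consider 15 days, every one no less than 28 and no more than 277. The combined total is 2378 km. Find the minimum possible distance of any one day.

28

Minimizing one value means maximizing the remaining 14.
The other 14 can take up 14 × 277 = 3878 ≥ 2378 − 28, so one day can sit at its floor of 28.
Achievable: one at 28 and the other 14 totalling 2350, which fits since 14 × 28 ≤ 2350 ≤ 14 × 277.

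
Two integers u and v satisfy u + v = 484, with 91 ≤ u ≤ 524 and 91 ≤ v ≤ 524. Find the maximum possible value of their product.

58564

For a fixed sum, the product uv is largest when u and v are as close as possible.
Taking u = 242 and v = 242 (both in [91, 524]) gives uv = 58564.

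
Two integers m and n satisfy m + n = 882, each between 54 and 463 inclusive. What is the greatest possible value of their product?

With m + n fixed, mn peaks when the two are closest together.
Taking m = 441 and n = 441 (both in [54, 463]) gives mn = 194481.

194481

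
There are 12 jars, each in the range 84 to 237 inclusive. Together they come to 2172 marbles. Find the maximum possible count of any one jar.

237

Maximizing one value means minimizing the remaining 11.
The other 11 contribute at least 11 × 84 = 924, leaving at most 2172 − 924 = 1248.
But each jar is capped at 237, so the maximum is 237.
Achievable: one at 237 and the other 11 totalling 1935, which fits since 11 × 84 ≤ 1935 ≤ 11 × 237.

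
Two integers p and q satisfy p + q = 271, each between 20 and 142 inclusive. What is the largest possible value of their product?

18360

For a fixed sum, the product pq is largest when p and q are as close as possible.
Taking p = 135 and q = 136 (both in [20, 142]) gives pq = 18360.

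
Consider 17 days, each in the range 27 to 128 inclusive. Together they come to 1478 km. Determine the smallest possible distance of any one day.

27

Minimizing one value means maximizing the remaining 16.
The other 16 can take up 16 × 128 = 2048 ≥ 1478 − 27, so one day can sit at its floor of 27.
Achievable: one at 27 and the other 16 totalling 1451, which fits since 16 × 27 ≤ 1451 ≤ 16 × 128.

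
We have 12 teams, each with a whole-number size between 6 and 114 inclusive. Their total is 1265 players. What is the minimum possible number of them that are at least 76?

If only k of them are at least 76, the other 12 − k are at most 75, so the total is at most k·114 + (12 − k)·75.
This must reach 1265, so k·114 + (12 − k)·75 ≥ 1265, giving k ≥ 10.
Exactly 10 works: 10 values at 114 and 2 at 75 total 1290; lower one of the high values by 25 (still ≥ 76) to hit 1265.

10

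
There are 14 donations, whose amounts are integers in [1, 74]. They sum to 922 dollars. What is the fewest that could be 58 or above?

8

Each value short of 58 is at most 57, costing at least 74 − 57 = 17 against the maximum total of 1036.
We can afford to lose at most 1036 − 922 = 114, so at most ⌊114/17⌋ = 6 fall short, and at least 8 are ≥ 58.
Exactly 8 works: 8 values at 74 and 6 at 57 total 934; lower one of the high values by 12 (still ≥ 58) to hit 922.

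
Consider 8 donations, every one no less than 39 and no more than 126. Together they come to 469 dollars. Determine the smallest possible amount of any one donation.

39

To make one donation as small as possible, make the other 7 as large as possible.
The other 7 can take up 7 × 126 = 882 ≥ 469 − 39, so one donation can sit at its floor of 39.
Achievable: one at 39 and the other 7 totalling 430, which fits since 7 × 39 ≤ 430 ≤ 7 × 126.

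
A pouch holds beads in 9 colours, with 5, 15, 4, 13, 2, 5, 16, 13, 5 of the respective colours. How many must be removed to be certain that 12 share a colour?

66

In the worst case you take as many as possible of each colour without reaching 12: 5 + 11 + 4 + 11 + 2 + 5 + 11 + 11 + 5 = 65.
The next one must give 12 of some colour, so 65 + 1 = 66.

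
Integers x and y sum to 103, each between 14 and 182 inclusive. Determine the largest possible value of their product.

2652

xy = x(103 − x) is maximized when x is as near 103/2 as the bounds allow.
Taking x = 51 and y = 52 (both in [14, 182]) gives xy = 2652.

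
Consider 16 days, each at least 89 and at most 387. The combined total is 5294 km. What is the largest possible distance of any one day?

387

Maximizing one value means minimizing the remaining 15.
The other 15 contribute at least 15 × 89 = 1335, leaving at most 5294 − 1335 = 3959.
But each day is capped at 387, so the maximum is 387.
Achievable: one at 387 and the other 15 totalling 4907, which fits since 15 × 89 ≤ 4907 ≤ 15 × 387.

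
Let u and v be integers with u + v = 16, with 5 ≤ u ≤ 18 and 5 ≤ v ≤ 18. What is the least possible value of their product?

55

For a fixed sum, uv is smallest when u and v are as far apart as possible.
At the endpoint u = 5, v = 16 − 5 = 11, so uv = 5 × 11 = 55.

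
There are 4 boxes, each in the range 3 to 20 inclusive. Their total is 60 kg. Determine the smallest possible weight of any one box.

Minimizing one value means maximizing the remaining 3.
The other 3 can take up 3 × 20 = 60 ≥ 60 − 3, so one box can sit at its floor of 3.
Achievable: one at 3 and the other 3 totalling 57, which fits since 3 × 3 ≤ 57 ≤ 3 × 20.

3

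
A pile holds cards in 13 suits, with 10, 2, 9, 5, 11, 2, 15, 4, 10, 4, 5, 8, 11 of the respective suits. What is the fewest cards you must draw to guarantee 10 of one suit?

In the worst case you take as many as possible of each suit without reaching 10: 9 + 2 + 9 + 5 + 9 + 2 + 9 + 4 + 9 + 4 + 5 + 8 + 9 = 84.
The next one must give 10 of some suit, so 84 + 1 = 85.

85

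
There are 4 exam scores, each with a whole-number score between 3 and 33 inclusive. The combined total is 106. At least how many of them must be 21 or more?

If only k of them are at least 21, the other 4 − k are at most 20, so the total is at most k·33 + (4 − k)·20.
This must reach 106, so k·33 + (4 − k)·20 ≥ 106, giving k ≥ 2.
Exactly 2 works: 2 values at 33 and 2 at 20 total 106.

2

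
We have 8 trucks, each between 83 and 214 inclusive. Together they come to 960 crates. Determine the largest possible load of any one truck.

214

Maximizing one value means minimizing the remaining 7.
The other 7 contribute at least 7 × 83 = 581, leaving at most 960 − 581 = 379.
But each truck is capped at 214, so the maximum is 214.
Achievable: one at 214 and the other 7 totalling 746, which fits since 7 × 83 ≤ 746 ≤ 7 × 214.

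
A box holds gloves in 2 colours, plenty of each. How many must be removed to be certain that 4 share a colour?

You could draw 3 of every colour without reaching 4 of any — 6 in all.
One more forces 4 of some colour, so 6 + 1 = 7.

7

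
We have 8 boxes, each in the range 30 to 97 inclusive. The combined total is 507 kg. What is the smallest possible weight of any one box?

Minimizing one value means maximizing the remaining 7.
The other 7 can take up 7 × 97 = 679 ≥ 507 − 30, so one box can sit at its floor of 30.
Achievable: one at 30 and the other 7 totalling 477, which fits since 7 × 30 ≤ 477 ≤ 7 × 97.

30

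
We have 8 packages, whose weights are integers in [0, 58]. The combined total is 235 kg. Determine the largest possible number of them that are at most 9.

Each value at 9 or below falls at least 58 − 9 = 49 short of the ceiling 58.
The ceiling total is 8 × 58 = 464, and we need 235, so at most ⌊(464 − 235)/49⌋ = 4 can be that low.
k = 4 is achieved by 4 values at 9 and 4 at 58, total 268; lower one of the 58's by 33 (still > 9) to reach 235.

4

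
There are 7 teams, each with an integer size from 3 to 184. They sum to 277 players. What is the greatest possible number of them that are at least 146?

Suppose k of them are at least 146. Those contribute at least 146 each and the other 7 − k at least 3 each.
So the total is at least 146k + 3(7 − k) = 21 + 143k. This must be ≤ 277, giving k ≤ 1.
k = 1 is achieved by 1 value at 146 and 6 at 3, total 164; add 113 to one value (staying below 146) to reach 277.

1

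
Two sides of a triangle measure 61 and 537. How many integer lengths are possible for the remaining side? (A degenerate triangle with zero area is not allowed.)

121

The triangle inequality gives |61 − 537| < c < 61 + 537, i.e. 476 < c < 598.
So c can be any integer from 477 to 597: 121 values.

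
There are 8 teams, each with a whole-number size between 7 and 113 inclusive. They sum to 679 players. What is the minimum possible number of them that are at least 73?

Suppose at most 8 − j of them reach 73; then j values are ≤ 72 and the rest ≤ 113.
The total is then ≤ 72·j + 113·(8 − j) = 904 − 41j. For this to be ≥ 679 we need j ≤ 5, so at least 8 − 5 = 3 must reach 73.
Exactly 3 works: 3 values at 113 and 5 at 72 total 699; lower one of the high values by 20 (still ≥ 73) to hit 679.

3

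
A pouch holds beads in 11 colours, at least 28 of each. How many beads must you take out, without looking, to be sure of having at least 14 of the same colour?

In the worst case you draw 13 of each of the 11 colours: 11 × 13 = 143.
One more forces 14 of some colour, so 143 + 1 = 144.

144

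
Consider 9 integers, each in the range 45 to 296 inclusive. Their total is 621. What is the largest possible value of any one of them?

To make one integer as large as possible, make the other 8 as small as possible.
The other 8 contribute at least 8 × 45 = 360, leaving at most 621 − 360 = 261.
Since 261 ≤ 296, this is achievable: one at 261 and 8 at 45.

261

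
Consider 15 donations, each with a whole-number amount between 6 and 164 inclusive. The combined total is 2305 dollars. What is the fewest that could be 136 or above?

Each value short of 136 is at most 135, costing at least 164 − 135 = 29 against the maximum total of 2460.
We can afford to lose at most 2460 − 2305 = 155, so at most ⌊155/29⌋ = 5 fall short, and at least 10 are ≥ 136.
Exactly 10 works: 10 values at 164 and 5 at 135 total 2315; lower one of the high values by 10 (still ≥ 136) to hit 2305.

10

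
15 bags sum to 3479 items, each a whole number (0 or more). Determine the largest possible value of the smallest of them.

The 15 values sum to 3479, so their minimum is at most ⌊3479/15⌋ = 231.
Taking 1 copy of 231 and 14 copies of 232 gives exactly 3479, so 231 is attained.

231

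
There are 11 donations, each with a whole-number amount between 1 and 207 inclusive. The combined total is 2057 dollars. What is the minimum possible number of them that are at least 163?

Each value short of 163 is at most 162, costing at least 207 − 162 = 45 against the maximum total of 2277.
We can afford to lose at most 2277 − 2057 = 220, so at most ⌊220/45⌋ = 4 fall short, and at least 7 are ≥ 163.
Exactly 7 works: 7 values at 207 and 4 at 162 total 2097; lower one of the high values by 40 (still ≥ 163) to hit 2057.

7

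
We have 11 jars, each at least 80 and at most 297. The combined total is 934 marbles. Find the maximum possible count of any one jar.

134

Maximizing one value means minimizing the remaining 10.
The other 10 contribute at least 10 × 80 = 800, leaving at most 934 − 800 = 134.
Since 134 ≤ 297, this is achievable: one at 134 and 10 at 80.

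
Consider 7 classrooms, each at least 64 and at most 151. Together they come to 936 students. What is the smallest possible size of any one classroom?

64

Minimizing one value means maximizing the remaining 6.
The other 6 can take up 6 × 151 = 906 ≥ 936 − 64, so one classroom can sit at its floor of 64.
Achievable: one at 64 and the other 6 totalling 872, which fits since 6 × 64 ≤ 872 ≤ 6 × 151.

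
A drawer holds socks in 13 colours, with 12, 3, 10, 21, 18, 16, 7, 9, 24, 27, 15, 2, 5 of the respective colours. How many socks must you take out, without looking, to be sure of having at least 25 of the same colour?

In the worst case you take as many as possible of each colour without reaching 25: 12 + 3 + 10 + 21 + 18 + 16 + 7 + 9 + 24 + 24 + 15 + 2 + 5 = 166.
The next one must give 25 of some colour, so 166 + 1 = 167.

167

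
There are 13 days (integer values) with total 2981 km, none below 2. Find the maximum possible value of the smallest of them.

229

If every one of the 13 were at least 230, the total would be at least 13 × 230 = 2990 > 2981.
Taking 9 copies of 229 and 4 copies of 230 gives exactly 2981, so 229 is attained.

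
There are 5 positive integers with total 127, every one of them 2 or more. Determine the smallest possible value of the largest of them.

26

The average is 127/5 > 25, so not all 5 can be 25 or less; the largest is ≥ 26.
Achievable: 2 of them at 26 and 3 at 25 total 127.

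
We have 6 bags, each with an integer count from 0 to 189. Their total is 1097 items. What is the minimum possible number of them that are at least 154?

Suppose at most 6 − j of them reach 154; then j values are ≤ 153 and the rest ≤ 189.
The total is then ≤ 153·j + 189·(6 − j) = 1134 − 36j. For this to be ≥ 1097 we need j ≤ 1, so at least 6 − 1 = 5 must reach 154.
Exactly 5 works: 5 values at 189 and 1 at 153 total 1098; lower one of the high values by 1 (still ≥ 154) to hit 1097.

5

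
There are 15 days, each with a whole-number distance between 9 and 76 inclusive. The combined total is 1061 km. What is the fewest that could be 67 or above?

Suppose at most 15 − j of them reach 67; then j values are ≤ 66 and the rest ≤ 76.
The total is then ≤ 66·j + 76·(15 − j) = 1140 − 10j. For this to be ≥ 1061 we need j ≤ 7, so at least 15 − 7 = 8 must reach 67.
Exactly 8 works: 8 values at 76 and 7 at 66 total 1070; lower one of the high values by 9 (still ≥ 67) to hit 1061.

8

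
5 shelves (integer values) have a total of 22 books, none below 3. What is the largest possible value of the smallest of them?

The average is 22/5 < 5, so some value is ≤ 4.
Taking 3 copies of 4 and 2 copies of 5 gives exactly 22, so 4 is attained.

4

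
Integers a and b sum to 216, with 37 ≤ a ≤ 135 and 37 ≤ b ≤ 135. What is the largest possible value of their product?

11664

With a + b fixed, ab peaks when the two are closest together.
Taking a = 108 and b = 108 (both in [37, 135]) gives ab = 11664.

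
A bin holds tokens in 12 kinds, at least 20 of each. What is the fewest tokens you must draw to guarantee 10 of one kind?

In the worst case you draw 9 of each of the 12 kinds: 12 × 9 = 108.
One more forces 10 of some kind, so 108 + 1 = 109.

109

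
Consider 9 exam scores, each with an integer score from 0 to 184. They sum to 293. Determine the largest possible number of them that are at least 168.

Suppose k of them are at least 168. Those contribute at least 168 each and the other 9 − k at least 0 each.
So the total is at least 168k + 0(9 − k) = 0 + 168k. This must be ≤ 293, giving k ≤ 1.
k = 1 is achieved by 1 value at 168 and 8 at 0, total 168; add 125 to one value (staying below 168) to reach 293.

1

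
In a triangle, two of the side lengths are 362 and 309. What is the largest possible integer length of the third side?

670

The third side must be less than 362 + 309 = 671.
The largest integer below 671 is 670.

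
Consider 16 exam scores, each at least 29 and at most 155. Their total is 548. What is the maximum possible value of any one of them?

113

Maximizing one value means minimizing the remaining 15.
The other 15 contribute at least 15 × 29 = 435, leaving at most 548 − 435 = 113.
Since 113 ≤ 155, this is achievable: one at 113 and 15 at 29.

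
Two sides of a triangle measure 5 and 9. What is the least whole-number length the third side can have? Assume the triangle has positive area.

5

The third side must exceed |5 − 9| = 4.
The smallest integer above 4 is 5.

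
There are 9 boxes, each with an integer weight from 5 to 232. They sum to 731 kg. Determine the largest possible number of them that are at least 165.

With k values at 165 or above and the rest at least 5, the sum is at least 45 + 160k.
Since the sum is 731, we need 160k ≤ 686, i.e. k ≤ 4.
k = 4 is achieved by 4 values at 165 and 5 at 5, total 685; add 46 to one value (staying below 165) to reach 731.

4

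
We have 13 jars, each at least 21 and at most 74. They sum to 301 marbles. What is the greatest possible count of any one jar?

49

To make one jar as large as possible, make the other 12 as small as possible.
The other 12 contribute at least 12 × 21 = 252, leaving at most 301 − 252 = 49.
Since 49 ≤ 74, this is achievable: one at 49 and 12 at 21.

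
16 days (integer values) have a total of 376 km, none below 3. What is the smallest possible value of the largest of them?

Some value must be at least ⌈376/16⌉ = 24, since 16 × 23 = 368 < 376.
Equality holds with 8 values of 24 and 8 values of 23.

24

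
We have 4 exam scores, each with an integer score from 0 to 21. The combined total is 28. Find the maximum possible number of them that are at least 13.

2

If k of the values are ≥ 13, the total is ≥ 13k + 0(4 − k).
Setting 13k + 0(4 − k) ≤ 28 gives 13k ≤ 28, so k ≤ 2.
k = 2 is achieved by 2 values at 13 and 2 at 0, total 26; add 2 to one value (staying below 13) to reach 28.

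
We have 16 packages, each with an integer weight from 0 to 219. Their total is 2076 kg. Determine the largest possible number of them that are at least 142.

With k values at 142 or above and the rest at least 0, the sum is at least 0 + 142k.
Since the sum is 2076, we need 142k ≤ 2076, i.e. k ≤ 14.
k = 14 is achieved by 14 values at 142 and 2 at 0, total 1988; add 88 to one value (staying below 142) to reach 2076.

14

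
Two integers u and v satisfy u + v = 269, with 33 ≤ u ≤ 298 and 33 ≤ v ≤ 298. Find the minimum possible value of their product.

For a fixed sum, uv is smallest when u and v are as far apart as possible.
The extreme feasible split is u = 33, v = 236, giving uv = 7788.

7788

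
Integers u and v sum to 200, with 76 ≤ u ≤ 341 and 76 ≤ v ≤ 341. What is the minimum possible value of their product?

9424

For a fixed sum, uv is smallest when u and v are as far apart as possible.
At the endpoint u = 76, v = 200 − 76 = 124, so uv = 76 × 124 = 9424.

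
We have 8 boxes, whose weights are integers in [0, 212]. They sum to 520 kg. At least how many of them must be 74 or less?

Let j be the number exceeding 74. Then the total is ≥ 75·j + 0·(8 − j) = 0 + 75j.
So 75j ≤ 520 and j ≤ 6; hence at least 8 − 6 = 2 are ≤ 74.
Exactly 2 works: 2 values at 0 and 6 at 75 total 450; raise one of the low values by 70 (still ≤ 74) to hit 520.

2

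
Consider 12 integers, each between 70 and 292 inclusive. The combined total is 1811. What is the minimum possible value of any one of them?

70

Minimizing one value means maximizing the remaining 11.
The other 11 can take up 11 × 292 = 3212 ≥ 1811 − 70, so one integer can sit at its floor of 70.
Achievable: one at 70 and the other 11 totalling 1741, which fits since 11 × 70 ≤ 1741 ≤ 11 × 292.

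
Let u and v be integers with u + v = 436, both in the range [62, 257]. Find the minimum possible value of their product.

46003

Since u + v is fixed, pushing one of them to its bound minimizes the product.
The extreme feasible split is u = 179, v = 257, giving uv = 46003.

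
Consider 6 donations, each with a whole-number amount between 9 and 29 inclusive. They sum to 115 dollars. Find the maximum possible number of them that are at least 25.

With k values at 25 or above and the rest at least 9, the sum is at least 54 + 16k.
Since the sum is 115, we need 16k ≤ 61, i.e. k ≤ 3.
k = 3 is achieved by 3 values at 25 and 3 at 9, total 102; add 13 to one value (staying below 25) to reach 115.

3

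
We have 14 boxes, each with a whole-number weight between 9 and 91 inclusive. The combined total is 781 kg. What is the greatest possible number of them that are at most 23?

Each value at 23 or below falls at least 91 − 23 = 68 short of the ceiling 91.
The ceiling total is 14 × 91 = 1274, and we need 781, so at most ⌊(1274 − 781)/68⌋ = 7 can be that low.
k = 7 is achieved by 7 values at 23 and 7 at 91, total 798; lower one of the 91's by 17 (still > 23) to reach 781.

7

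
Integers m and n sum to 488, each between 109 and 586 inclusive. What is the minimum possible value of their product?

Since m + n is fixed, pushing one of them to its bound minimizes the product.
The extreme feasible split is m = 109, n = 379, giving mn = 41311.

41311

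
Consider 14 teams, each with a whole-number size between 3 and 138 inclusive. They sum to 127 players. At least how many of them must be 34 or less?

12

If only k of them are at most 34, the other 14 − k are at least 35, so the total is at least (14 − k)·35 + k·3.
This is ≤ 127, so (14 − k)·35 + 3k ≤ 127, which gives k ≥ 12.
Exactly 12 works: 12 values at 3 and 2 at 35 total 106; raise one of the low values by 21 (still ≤ 34) to hit 127.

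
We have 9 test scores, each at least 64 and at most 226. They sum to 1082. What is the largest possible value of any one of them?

To make one score as large as possible, make the other 8 as small as possible.
The other 8 contribute at least 8 × 64 = 512, leaving at most 1082 − 512 = 570.
But each score is capped at 226, so the maximum is 226.
Achievable: one at 226 and the other 8 totalling 856, which fits since 8 × 64 ≤ 856 ≤ 8 × 226.

226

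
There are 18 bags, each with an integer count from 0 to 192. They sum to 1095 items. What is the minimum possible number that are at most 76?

If only k of them are at most 76, the other 18 − k are at least 77, so the total is at least (18 − k)·77 + k·0.
This is ≤ 1095, so (18 − k)·77 + 0k ≤ 1095, which gives k ≥ 4.
Exactly 4 works: 4 values at 0 and 14 at 77 total 1078; raise one of the low values by 17 (still ≤ 76) to hit 1095.

4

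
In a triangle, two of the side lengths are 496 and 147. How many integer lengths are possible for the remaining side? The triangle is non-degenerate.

293

The triangle inequality gives |496 − 147| < c < 496 + 147, i.e. 349 < c < 643.
So c can be any integer from 350 to 642: 293 values.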